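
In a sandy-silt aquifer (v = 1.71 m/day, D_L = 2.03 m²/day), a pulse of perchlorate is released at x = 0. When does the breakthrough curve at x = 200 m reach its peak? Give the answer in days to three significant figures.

For the 1D instantaneous-source solution, setting ∂C/∂t = 0 at fixed x gives v²t² + 2Dt − x² = 0, so t = (√(D² + v²x²) − D)/v².
√(D² + v²x²) = √(2.03² + 1.71² × 200²) = 342.0; v² = 2.9241.
t = (342.0 − 2.03)/2.9241 = 116 days (vs. the pure-advection estimate x/v = 117 d).

116 days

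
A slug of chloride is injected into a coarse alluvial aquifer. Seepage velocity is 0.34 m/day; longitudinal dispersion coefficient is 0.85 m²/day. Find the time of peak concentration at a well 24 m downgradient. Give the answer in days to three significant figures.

63.6 days

For the 1D instantaneous-source solution, setting ∂C/∂t = 0 at fixed x gives v²t² + 2Dt − x² = 0, so t = (√(D² + v²x²) − D)/v².
√(D² + v²x²) = √(0.85² + 0.34² × 24²) = 8.204; v² = 0.1156.
t = (8.204 − 0.85)/0.1156 = 63.6 days (vs. the pure-advection estimate x/v = 70.6 d).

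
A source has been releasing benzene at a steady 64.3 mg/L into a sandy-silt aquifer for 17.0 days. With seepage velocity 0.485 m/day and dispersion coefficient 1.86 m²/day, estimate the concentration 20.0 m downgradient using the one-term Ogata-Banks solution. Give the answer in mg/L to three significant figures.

4.48 mg/L

For a continuous step input, C/C₀ ≈ ½·erfc((x−vt)/(2√(Dt))).
vt = 0.485 × 17.0 = 8.245 m and 2√(Dt) = 2√(1.86 × 17.0) = 11.25 m.
Argument (x−vt)/(2√(Dt)) = (20.0 − 8.245)/11.25 = 1.045; ½·erfc(1.045) = 0.06972.
C = 64.3 × 0.06972 = 4.48 mg/L.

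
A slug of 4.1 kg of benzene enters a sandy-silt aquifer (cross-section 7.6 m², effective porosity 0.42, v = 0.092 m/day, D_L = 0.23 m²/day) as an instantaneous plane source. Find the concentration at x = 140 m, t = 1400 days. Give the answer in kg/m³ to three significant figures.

0.0183 kg/m³

For an instantaneous plane source, C(x,t) = M/(n_e·A·√(4πDt)) · exp(−(x−vt)²/(4Dt)), with n_e·A the pore (flow) area.
Plume center vt = 0.092 × 1400 = 128.8 m, so the well at 140 m is 11.2 m downgradient of the peak.
√(4πDt) = 63.61 m, giving peak height M/(n_e·A·√(4πDt)) = 4.1/(0.42 × 7.6 × 63.61) = 0.02019 kg/m³.
(x−vt)²/(4Dt) = (11.2)²/(4 × 0.23 × 1400) = 0.09739; exp(−0.09739) = 0.9072.
C = 0.02019 × 0.9072 = 0.0183 kg/m³.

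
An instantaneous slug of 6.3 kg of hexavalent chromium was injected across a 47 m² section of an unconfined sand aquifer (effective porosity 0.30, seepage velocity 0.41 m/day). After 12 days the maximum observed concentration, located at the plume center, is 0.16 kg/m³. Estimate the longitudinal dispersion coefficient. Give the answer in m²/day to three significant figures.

0.0517 m²/day

At the plume center C_max = M/(n_e·A·√(4πDt)), so D = M²/(4πt·(n_e·A·C_max)²).
n_e·A·C_max = 0.30 × 47 × 0.16 = 2.256 kg/m.
D = 6.3²/(4π × 12 × 2.256²) = 0.0517 m²/day.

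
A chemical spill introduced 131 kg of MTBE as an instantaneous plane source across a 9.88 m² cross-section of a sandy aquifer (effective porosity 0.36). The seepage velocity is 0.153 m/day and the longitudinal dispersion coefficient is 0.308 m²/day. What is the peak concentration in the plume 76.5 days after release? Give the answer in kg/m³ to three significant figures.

The peak of an instantaneous 1D plume sits at x = vt; there the Gaussian factor is 1 and C_max = M/(n_e·A·√(4πDt)), where n_e·A is the pore area the mass is dissolved in.
√(4πDt) = √(4π × 0.308 × 76.5) = 17.21 m, so C_max = 131/(0.36 × 9.88 × 17.21) = 2.14 kg/m³.

2.14 kg/m³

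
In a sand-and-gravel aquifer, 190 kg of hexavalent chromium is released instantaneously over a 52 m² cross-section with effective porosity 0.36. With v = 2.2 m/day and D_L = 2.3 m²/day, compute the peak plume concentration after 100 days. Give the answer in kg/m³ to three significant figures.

The peak of an instantaneous 1D plume sits at x = vt; there the Gaussian factor is 1 and C_max = M/(n_e·A·√(4πDt)), where n_e·A is the pore area the mass is dissolved in.
√(4πDt) = √(4π × 2.3 × 100) = 53.76 m, so C_max = 190/(0.36 × 52 × 53.76) = 0.189 kg/m³.

0.189 kg/m³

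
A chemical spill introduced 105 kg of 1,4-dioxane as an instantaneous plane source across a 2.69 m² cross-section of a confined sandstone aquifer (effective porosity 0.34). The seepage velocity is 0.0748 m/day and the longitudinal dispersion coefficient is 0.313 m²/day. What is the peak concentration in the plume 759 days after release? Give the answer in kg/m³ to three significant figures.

The peak of an instantaneous 1D plume sits at x = vt; there the Gaussian factor is 1 and C_max = M/(n_e·A·√(4πDt)), where n_e·A is the pore area the mass is dissolved in.
√(4πDt) = √(4π × 0.313 × 759) = 54.64 m, so C_max = 105/(0.34 × 2.69 × 54.64) = 2.10 kg/m³.

2.10 kg/m³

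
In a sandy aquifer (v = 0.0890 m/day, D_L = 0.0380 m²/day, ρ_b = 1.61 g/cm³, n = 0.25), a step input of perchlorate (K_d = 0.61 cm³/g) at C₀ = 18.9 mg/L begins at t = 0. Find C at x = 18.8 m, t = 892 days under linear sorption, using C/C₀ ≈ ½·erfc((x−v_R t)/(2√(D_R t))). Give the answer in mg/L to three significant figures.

Retardation factor R = 1 + ρ_b·K_d/n = 1 + 1.61 × 0.61/0.25 = 4.928.
Sorption retards both mechanisms: v_R = v/R = 0.01806 m/day, D_R = D/R = 0.007711 m²/day.
v_R·t = 0.01806 × 892 = 16.10952 m; 2√(D_R t) = 5.245 m; argument = (18.8 − 16.10952)/5.245 = 0.5130.
C = C₀ × ½·erfc(0.5130) = 18.9 × 0.2341 = 4.42 mg/L.

4.42 mg/L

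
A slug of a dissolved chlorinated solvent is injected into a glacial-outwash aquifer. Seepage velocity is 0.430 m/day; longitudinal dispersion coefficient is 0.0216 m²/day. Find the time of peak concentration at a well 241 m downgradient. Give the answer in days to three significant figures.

For the 1D instantaneous-source solution, setting ∂C/∂t = 0 at fixed x gives v²t² + 2Dt − x² = 0, so t = (√(D² + v²x²) − D)/v².
√(D² + v²x²) = √(0.0216² + 0.430² × 241²) = 103.6; v² = 0.1849.
t = (103.6 − 0.0216)/0.1849 = 560 days (vs. the pure-advection estimate x/v = 560 d).

560 days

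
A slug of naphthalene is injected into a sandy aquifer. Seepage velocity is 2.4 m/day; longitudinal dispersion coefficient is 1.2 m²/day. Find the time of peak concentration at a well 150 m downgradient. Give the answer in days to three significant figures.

For the 1D instantaneous-source solution, setting ∂C/∂t = 0 at fixed x gives v²t² + 2Dt − x² = 0, so t = (√(D² + v²x²) − D)/v².
√(D² + v²x²) = √(1.2² + 2.4² × 150²) = 360.0; v² = 5.76.
t = (360.0 − 1.2)/5.76 = 62.3 days (vs. the pure-advection estimate x/v = 62.5 d).

62.3 days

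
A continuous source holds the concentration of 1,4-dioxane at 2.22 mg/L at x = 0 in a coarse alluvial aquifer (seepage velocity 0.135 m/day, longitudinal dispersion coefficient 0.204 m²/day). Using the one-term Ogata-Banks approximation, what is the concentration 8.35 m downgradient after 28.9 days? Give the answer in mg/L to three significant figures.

0.217 mg/L

For a continuous step input, C/C₀ ≈ ½·erfc((x−vt)/(2√(Dt))).
vt = 0.135 × 28.9 = 3.9015 m and 2√(Dt) = 2√(0.204 × 28.9) = 4.856 m.
Argument (x−vt)/(2√(Dt)) = (8.35 − 3.9015)/4.856 = 0.9161; ½·erfc(0.9161) = 0.09756.
C = 2.22 × 0.09756 = 0.217 mg/L.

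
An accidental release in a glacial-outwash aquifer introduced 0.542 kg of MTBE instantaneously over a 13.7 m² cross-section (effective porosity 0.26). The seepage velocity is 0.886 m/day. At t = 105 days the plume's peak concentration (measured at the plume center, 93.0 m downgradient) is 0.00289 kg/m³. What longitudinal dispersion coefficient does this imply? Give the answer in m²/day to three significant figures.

2.10 m²/day

At the plume center C_max = M/(n_e·A·√(4πDt)), so D = M²/(4πt·(n_e·A·C_max)²).
n_e·A·C_max = 0.26 × 13.7 × 0.00289 = 0.01029 kg/m.
D = 0.542²/(4π × 105 × 0.01029²) = 2.10 m²/day.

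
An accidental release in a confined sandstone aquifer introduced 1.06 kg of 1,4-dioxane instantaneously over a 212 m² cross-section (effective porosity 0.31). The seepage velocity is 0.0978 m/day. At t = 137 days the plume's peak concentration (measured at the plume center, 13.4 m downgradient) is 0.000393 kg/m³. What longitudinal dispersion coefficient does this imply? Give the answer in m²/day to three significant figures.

At the plume center C_max = M/(n_e·A·√(4πDt)), so D = M²/(4πt·(n_e·A·C_max)²).
n_e·A·C_max = 0.31 × 212 × 0.000393 = 0.02583 kg/m.
D = 1.06²/(4π × 137 × 0.02583²) = 0.978 m²/day.

0.978 m²/day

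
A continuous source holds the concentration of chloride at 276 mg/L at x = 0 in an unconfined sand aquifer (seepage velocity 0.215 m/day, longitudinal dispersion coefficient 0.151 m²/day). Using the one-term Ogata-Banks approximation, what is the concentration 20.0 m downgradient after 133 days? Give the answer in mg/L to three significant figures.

For a continuous step input, C/C₀ ≈ ½·erfc((x−vt)/(2√(Dt))).
vt = 0.215 × 133 = 28.595 m and 2√(Dt) = 2√(0.151 × 133) = 8.963 m.
Argument (x−vt)/(2√(Dt)) = (20.0 − 28.595)/8.963 = -0.9589; ½·erfc(-0.9589) = 0.9125.
C = 276 × 0.9125 = 252 mg/L.

252 mg/L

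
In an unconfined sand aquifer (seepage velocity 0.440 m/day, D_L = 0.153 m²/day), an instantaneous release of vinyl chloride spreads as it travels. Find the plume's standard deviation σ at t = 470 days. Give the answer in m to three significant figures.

12.0 m

Dispersive spreading gives a Gaussian with σ² = 2Dt; advection only shifts the center.
σ = √(2 × 0.153 × 470) = 12.0 m.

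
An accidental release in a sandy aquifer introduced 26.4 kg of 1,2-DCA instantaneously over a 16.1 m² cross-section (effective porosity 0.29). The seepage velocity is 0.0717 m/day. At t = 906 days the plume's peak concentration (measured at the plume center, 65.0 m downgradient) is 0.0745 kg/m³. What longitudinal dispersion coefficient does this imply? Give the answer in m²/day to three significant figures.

At the plume center C_max = M/(n_e·A·√(4πDt)), so D = M²/(4πt·(n_e·A·C_max)²).
n_e·A·C_max = 0.29 × 16.1 × 0.0745 = 0.3478 kg/m.
D = 26.4²/(4π × 906 × 0.3478²) = 0.506 m²/day.

0.506 m²/day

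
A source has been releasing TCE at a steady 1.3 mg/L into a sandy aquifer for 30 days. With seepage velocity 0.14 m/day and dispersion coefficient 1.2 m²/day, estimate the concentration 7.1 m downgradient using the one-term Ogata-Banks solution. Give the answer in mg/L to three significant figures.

0.476 mg/L

For a continuous step input, C/C₀ ≈ ½·erfc((x−vt)/(2√(Dt))).
vt = 0.14 × 30 = 4.2 m and 2√(Dt) = 2√(1.2 × 30) = 12.00 m.
Argument (x−vt)/(2√(Dt)) = (7.1 − 4.2)/12.00 = 0.2417; ½·erfc(0.2417) = 0.3662.
C = 1.3 × 0.3662 = 0.476 mg/L.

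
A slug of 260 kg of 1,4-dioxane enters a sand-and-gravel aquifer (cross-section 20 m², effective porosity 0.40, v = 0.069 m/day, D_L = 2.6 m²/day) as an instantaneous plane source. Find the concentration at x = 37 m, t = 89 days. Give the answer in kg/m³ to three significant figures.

For an instantaneous plane source, C(x,t) = M/(n_e·A·√(4πDt)) · exp(−(x−vt)²/(4Dt)), with n_e·A the pore (flow) area.
Plume center vt = 0.069 × 89 = 6.141 m, so the well at 37 m is 30.859 m downgradient of the peak.
√(4πDt) = 53.92 m, giving peak height M/(n_e·A·√(4πDt)) = 260/(0.40 × 20 × 53.92) = 0.6027 kg/m³.
(x−vt)²/(4Dt) = (30.859)²/(4 × 2.6 × 89) = 1.029; exp(−1.029) = 0.3574.
C = 0.6027 × 0.3574 = 0.215 kg/m³.

0.215 kg/m³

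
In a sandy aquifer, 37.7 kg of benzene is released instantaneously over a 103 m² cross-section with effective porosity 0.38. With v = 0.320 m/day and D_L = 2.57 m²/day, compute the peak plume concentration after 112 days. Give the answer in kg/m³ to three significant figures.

The peak of an instantaneous 1D plume sits at x = vt; there the Gaussian factor is 1 and C_max = M/(n_e·A·√(4πDt)), where n_e·A is the pore area the mass is dissolved in.
√(4πDt) = √(4π × 2.57 × 112) = 60.14 m, so C_max = 37.7/(0.38 × 103 × 60.14) = 0.0160 kg/m³.

0.0160 kg/m³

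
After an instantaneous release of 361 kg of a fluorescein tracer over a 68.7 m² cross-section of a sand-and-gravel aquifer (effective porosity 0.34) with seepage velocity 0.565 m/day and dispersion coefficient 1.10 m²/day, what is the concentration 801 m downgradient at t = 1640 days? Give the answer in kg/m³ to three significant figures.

For an instantaneous plane source, C(x,t) = M/(n_e·A·√(4πDt)) · exp(−(x−vt)²/(4Dt)), with n_e·A the pore (flow) area.
Plume center vt = 0.565 × 1640 = 926.6 m, so the well at 801 m is 125.6 m upgradient of the peak.
√(4πDt) = 150.6 m, giving peak height M/(n_e·A·√(4πDt)) = 361/(0.34 × 68.7 × 150.6) = 0.1026 kg/m³.
(x−vt)²/(4Dt) = (-125.6)²/(4 × 1.10 × 1640) = 2.186; exp(−2.186) = 0.1124.
C = 0.1026 × 0.1124 = 0.0115 kg/m³.

0.0115 kg/m³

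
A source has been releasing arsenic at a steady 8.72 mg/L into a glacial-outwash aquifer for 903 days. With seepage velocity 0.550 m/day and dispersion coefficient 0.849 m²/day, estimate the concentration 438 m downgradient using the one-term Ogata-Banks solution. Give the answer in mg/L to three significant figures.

For a continuous step input, C/C₀ ≈ ½·erfc((x−vt)/(2√(Dt))).
vt = 0.550 × 903 = 496.65 m and 2√(Dt) = 2√(0.849 × 903) = 55.38 m.
Argument (x−vt)/(2√(Dt)) = (438 − 496.65)/55.38 = -1.059; ½·erfc(-1.059) = 0.9329.
C = 8.72 × 0.9329 = 8.13 mg/L.

8.13 mg/L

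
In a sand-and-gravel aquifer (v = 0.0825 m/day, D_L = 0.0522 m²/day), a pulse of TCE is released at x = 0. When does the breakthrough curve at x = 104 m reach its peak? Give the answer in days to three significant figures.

1250 days

For the 1D instantaneous-source solution, setting ∂C/∂t = 0 at fixed x gives v²t² + 2Dt − x² = 0, so t = (√(D² + v²x²) − D)/v².
√(D² + v²x²) = √(0.0522² + 0.0825² × 104²) = 8.580; v² = 0.00680625.
t = (8.580 − 0.0522)/0.00680625 = 1250 days (vs. the pure-advection estimate x/v = 1260 d).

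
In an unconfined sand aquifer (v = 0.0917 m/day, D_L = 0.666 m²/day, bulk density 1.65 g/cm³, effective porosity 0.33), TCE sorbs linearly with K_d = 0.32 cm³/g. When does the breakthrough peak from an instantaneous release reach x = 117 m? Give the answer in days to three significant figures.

Retardation factor R = 1 + ρ_b·K_d/n = 1 + 1.65 × 0.32/0.33 = 2.600.
Sorption retards both mechanisms: v_R = v/R = 0.03527 m/day, D_R = D/R = 0.2562 m²/day.
Peak time from v_R²t² + 2D_R t − x² = 0: t = (√(D_R² + v_R²x²) − D_R)/v_R².
√(D_R² + v_R²x²) = √(0.2562² + 0.03527² × 117²) = 4.135; v_R² = 0.001244.
t = (4.135 − 0.2562)/0.001244 = 3120 days.

3120 days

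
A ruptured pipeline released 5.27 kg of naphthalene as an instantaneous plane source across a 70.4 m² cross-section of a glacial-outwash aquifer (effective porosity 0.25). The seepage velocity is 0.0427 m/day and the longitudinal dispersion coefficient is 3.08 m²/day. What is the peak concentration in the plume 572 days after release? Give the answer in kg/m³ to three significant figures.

0.00201 kg/m³

The peak of an instantaneous 1D plume sits at x = vt; there the Gaussian factor is 1 and C_max = M/(n_e·A·√(4πDt)), where n_e·A is the pore area the mass is dissolved in.
√(4πDt) = √(4π × 3.08 × 572) = 148.8 m, so C_max = 5.27/(0.25 × 70.4 × 148.8) = 0.00201 kg/m³.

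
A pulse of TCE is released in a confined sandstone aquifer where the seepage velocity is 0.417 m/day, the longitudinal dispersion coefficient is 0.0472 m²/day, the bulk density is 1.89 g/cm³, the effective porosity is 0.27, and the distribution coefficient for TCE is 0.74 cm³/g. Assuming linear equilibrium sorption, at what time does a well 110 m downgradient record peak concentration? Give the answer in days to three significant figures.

Retardation factor R = 1 + ρ_b·K_d/n = 1 + 1.89 × 0.74/0.27 = 6.180.
Sorption retards both mechanisms: v_R = v/R = 0.06748 m/day, D_R = D/R = 0.007638 m²/day.
Peak time from v_R²t² + 2D_R t − x² = 0: t = (√(D_R² + v_R²x²) − D_R)/v_R².
√(D_R² + v_R²x²) = √(0.007638² + 0.06748² × 110²) = 7.423; v_R² = 0.004554.
t = (7.423 − 0.007638)/0.004554 = 1630 days.

1630 days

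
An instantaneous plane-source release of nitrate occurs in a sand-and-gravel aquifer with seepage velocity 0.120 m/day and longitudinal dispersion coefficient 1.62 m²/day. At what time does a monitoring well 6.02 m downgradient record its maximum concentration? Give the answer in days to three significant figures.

For the 1D instantaneous-source solution, setting ∂C/∂t = 0 at fixed x gives v²t² + 2Dt − x² = 0, so t = (√(D² + v²x²) − D)/v².
√(D² + v²x²) = √(1.62² + 0.120² × 6.02²) = 1.774; v² = 0.0144.
t = (1.774 − 1.62)/0.0144 = 10.7 days (vs. the pure-advection estimate x/v = 50.2 d).

10.7 days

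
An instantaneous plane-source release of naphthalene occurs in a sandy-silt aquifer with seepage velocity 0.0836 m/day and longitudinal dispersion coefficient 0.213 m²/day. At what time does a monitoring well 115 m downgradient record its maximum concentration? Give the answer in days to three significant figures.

1350 days

For the 1D instantaneous-source solution, setting ∂C/∂t = 0 at fixed x gives v²t² + 2Dt − x² = 0, so t = (√(D² + v²x²) − D)/v².
√(D² + v²x²) = √(0.213² + 0.0836² × 115²) = 9.616; v² = 0.00698896.
t = (9.616 − 0.213)/0.00698896 = 1350 days (vs. the pure-advection estimate x/v = 1380 d).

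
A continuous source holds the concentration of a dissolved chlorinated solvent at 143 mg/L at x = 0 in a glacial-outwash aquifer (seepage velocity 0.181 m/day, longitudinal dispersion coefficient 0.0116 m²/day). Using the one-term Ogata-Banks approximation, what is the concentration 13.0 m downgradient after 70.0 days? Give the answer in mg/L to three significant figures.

56.9 mg/L

For a continuous step input, C/C₀ ≈ ½·erfc((x−vt)/(2√(Dt))).
vt = 0.181 × 70.0 = 12.67 m and 2√(Dt) = 2√(0.0116 × 70.0) = 1.802 m.
Argument (x−vt)/(2√(Dt)) = (13.0 − 12.67)/1.802 = 0.1831; ½·erfc(0.1831) = 0.3978.
C = 143 × 0.3978 = 56.9 mg/L.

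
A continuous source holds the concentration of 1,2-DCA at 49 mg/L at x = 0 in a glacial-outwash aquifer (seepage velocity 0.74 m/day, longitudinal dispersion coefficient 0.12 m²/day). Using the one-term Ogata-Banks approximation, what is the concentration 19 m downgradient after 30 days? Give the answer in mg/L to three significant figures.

43.3 mg/L

For a continuous step input, C/C₀ ≈ ½·erfc((x−vt)/(2√(Dt))).
vt = 0.74 × 30 = 22.2 m and 2√(Dt) = 2√(0.12 × 30) = 3.795 m.
Argument (x−vt)/(2√(Dt)) = (19 − 22.2)/3.795 = -0.8432; ½·erfc(-0.8432) = 0.8835.
C = 49 × 0.8835 = 43.3 mg/L.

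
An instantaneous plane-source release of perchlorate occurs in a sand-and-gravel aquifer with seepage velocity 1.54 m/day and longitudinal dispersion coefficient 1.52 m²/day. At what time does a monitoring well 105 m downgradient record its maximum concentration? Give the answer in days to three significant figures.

67.5 days

For the 1D instantaneous-source solution, setting ∂C/∂t = 0 at fixed x gives v²t² + 2Dt − x² = 0, so t = (√(D² + v²x²) − D)/v².
√(D² + v²x²) = √(1.52² + 1.54² × 105²) = 161.7; v² = 2.3716.
t = (161.7 − 1.52)/2.3716 = 67.5 days (vs. the pure-advection estimate x/v = 68.2 d).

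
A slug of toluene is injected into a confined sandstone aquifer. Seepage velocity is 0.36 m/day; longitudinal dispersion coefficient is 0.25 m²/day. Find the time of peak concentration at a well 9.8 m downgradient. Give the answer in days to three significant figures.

25.4 days

For the 1D instantaneous-source solution, setting ∂C/∂t = 0 at fixed x gives v²t² + 2Dt − x² = 0, so t = (√(D² + v²x²) − D)/v².
√(D² + v²x²) = √(0.25² + 0.36² × 9.8²) = 3.537; v² = 0.1296.
t = (3.537 − 0.25)/0.1296 = 25.4 days (vs. the pure-advection estimate x/v = 27.2 d).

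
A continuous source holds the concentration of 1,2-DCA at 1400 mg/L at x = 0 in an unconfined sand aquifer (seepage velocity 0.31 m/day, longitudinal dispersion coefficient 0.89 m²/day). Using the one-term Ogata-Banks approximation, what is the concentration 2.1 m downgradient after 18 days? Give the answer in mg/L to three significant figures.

For a continuous step input, C/C₀ ≈ ½·erfc((x−vt)/(2√(Dt))).
vt = 0.31 × 18 = 5.58 m and 2√(Dt) = 2√(0.89 × 18) = 8.005 m.
Argument (x−vt)/(2√(Dt)) = (2.1 − 5.58)/8.005 = -0.4347; ½·erfc(-0.4347) = 0.7306.
C = 1400 × 0.7306 = 1020 mg/L.

1020 mg/L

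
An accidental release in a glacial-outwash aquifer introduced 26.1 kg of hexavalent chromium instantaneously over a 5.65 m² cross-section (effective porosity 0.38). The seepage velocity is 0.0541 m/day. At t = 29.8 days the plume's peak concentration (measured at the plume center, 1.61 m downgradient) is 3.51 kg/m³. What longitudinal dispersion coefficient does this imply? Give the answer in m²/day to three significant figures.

At the plume center C_max = M/(n_e·A·√(4πDt)), so D = M²/(4πt·(n_e·A·C_max)²).
n_e·A·C_max = 0.38 × 5.65 × 3.51 = 7.536 kg/m.
D = 26.1²/(4π × 29.8 × 7.536²) = 0.0320 m²/day.

0.0320 m²/day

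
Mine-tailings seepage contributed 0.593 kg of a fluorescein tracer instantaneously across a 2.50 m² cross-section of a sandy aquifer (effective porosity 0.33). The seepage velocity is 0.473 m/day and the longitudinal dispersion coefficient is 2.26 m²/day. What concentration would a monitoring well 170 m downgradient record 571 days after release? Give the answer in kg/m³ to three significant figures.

0.000811 kg/m³

For an instantaneous plane source, C(x,t) = M/(n_e·A·√(4πDt)) · exp(−(x−vt)²/(4Dt)), with n_e·A the pore (flow) area.
Plume center vt = 0.473 × 571 = 270.083 m, so the well at 170 m is 100.083 m upgradient of the peak.
√(4πDt) = 127.3 m, giving peak height M/(n_e·A·√(4πDt)) = 0.593/(0.33 × 2.50 × 127.3) = 0.005646 kg/m³.
(x−vt)²/(4Dt) = (-100.083)²/(4 × 2.26 × 571) = 1.941; exp(−1.941) = 0.1436.
C = 0.005646 × 0.1436 = 0.000811 kg/m³.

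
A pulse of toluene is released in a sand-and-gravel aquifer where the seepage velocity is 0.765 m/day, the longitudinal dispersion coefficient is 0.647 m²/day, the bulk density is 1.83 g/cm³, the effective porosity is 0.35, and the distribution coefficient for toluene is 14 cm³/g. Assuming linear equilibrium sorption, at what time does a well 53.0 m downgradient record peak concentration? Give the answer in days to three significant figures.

Retardation factor R = 1 + ρ_b·K_d/n = 1 + 1.83 × 14/0.35 = 74.20.
Sorption retards both mechanisms: v_R = v/R = 0.01031 m/day, D_R = D/R = 0.008720 m²/day.
Peak time from v_R²t² + 2D_R t − x² = 0: t = (√(D_R² + v_R²x²) − D_R)/v_R².
√(D_R² + v_R²x²) = √(0.008720² + 0.01031² × 53.0²) = 0.5465; v_R² = 0.0001063.
t = (0.5465 − 0.008720)/0.0001063 = 5060 days.

5060 days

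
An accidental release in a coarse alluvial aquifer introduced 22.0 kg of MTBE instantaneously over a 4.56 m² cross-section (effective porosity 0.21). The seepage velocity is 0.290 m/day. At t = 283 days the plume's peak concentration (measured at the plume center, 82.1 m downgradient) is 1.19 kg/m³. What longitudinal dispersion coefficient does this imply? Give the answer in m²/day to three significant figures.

0.105 m²/day

At the plume center C_max = M/(n_e·A·√(4πDt)), so D = M²/(4πt·(n_e·A·C_max)²).
n_e·A·C_max = 0.21 × 4.56 × 1.19 = 1.140 kg/m.
D = 22.0²/(4π × 283 × 1.140²) = 0.105 m²/day.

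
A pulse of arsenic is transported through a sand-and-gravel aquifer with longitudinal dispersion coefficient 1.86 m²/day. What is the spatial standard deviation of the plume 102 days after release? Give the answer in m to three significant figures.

19.5 m

Dispersive spreading gives a Gaussian with σ² = 2Dt; advection only shifts the center.
σ = √(2 × 1.86 × 102) = 19.5 m.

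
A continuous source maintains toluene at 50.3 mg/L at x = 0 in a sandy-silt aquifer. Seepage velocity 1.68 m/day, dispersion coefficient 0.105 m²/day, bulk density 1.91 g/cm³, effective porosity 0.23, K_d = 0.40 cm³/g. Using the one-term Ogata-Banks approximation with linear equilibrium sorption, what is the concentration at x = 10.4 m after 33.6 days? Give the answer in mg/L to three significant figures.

49.4 mg/L

Retardation factor R = 1 + ρ_b·K_d/n = 1 + 1.91 × 0.40/0.23 = 4.322.
Sorption retards both mechanisms: v_R = v/R = 0.3887 m/day, D_R = D/R = 0.02429 m²/day.
v_R·t = 0.3887 × 33.6 = 13.06032 m; 2√(D_R t) = 1.807 m; argument = (10.4 − 13.06032)/1.807 = -1.472.
C = C₀ × ½·erfc(-1.472) = 50.3 × 0.9813 = 49.4 mg/L.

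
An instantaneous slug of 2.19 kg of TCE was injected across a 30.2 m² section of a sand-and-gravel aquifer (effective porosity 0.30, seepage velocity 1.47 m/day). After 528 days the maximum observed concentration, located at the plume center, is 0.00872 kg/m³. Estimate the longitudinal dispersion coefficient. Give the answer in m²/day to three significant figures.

At the plume center C_max = M/(n_e·A·√(4πDt)), so D = M²/(4πt·(n_e·A·C_max)²).
n_e·A·C_max = 0.30 × 30.2 × 0.00872 = 0.07900 kg/m.
D = 2.19²/(4π × 528 × 0.07900²) = 0.116 m²/day.

0.116 m²/day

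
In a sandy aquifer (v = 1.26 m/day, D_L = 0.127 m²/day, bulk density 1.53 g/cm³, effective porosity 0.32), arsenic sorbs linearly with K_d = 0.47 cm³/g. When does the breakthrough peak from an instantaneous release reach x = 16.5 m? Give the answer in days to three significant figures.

42.3 days

Retardation factor R = 1 + ρ_b·K_d/n = 1 + 1.53 × 0.47/0.32 = 3.247.
Sorption retards both mechanisms: v_R = v/R = 0.3881 m/day, D_R = D/R = 0.03911 m²/day.
Peak time from v_R²t² + 2D_R t − x² = 0: t = (√(D_R² + v_R²x²) − D_R)/v_R².
√(D_R² + v_R²x²) = √(0.03911² + 0.3881² × 16.5²) = 6.404; v_R² = 0.1506.
t = (6.404 − 0.03911)/0.1506 = 42.3 days.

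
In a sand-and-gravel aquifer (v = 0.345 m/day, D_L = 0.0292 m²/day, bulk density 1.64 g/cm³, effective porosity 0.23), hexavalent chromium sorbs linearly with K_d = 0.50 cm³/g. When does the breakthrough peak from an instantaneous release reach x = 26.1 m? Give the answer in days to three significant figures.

344 days

Retardation factor R = 1 + ρ_b·K_d/n = 1 + 1.64 × 0.50/0.23 = 4.565.
Sorption retards both mechanisms: v_R = v/R = 0.07558 m/day, D_R = D/R = 0.006396 m²/day.
Peak time from v_R²t² + 2D_R t − x² = 0: t = (√(D_R² + v_R²x²) − D_R)/v_R².
√(D_R² + v_R²x²) = √(0.006396² + 0.07558² × 26.1²) = 1.973; v_R² = 0.005712.
t = (1.973 − 0.006396)/0.005712 = 344 days.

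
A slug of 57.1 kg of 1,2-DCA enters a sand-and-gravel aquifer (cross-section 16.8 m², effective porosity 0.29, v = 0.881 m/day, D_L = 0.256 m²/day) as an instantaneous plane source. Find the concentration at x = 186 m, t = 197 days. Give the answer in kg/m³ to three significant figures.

For an instantaneous plane source, C(x,t) = M/(n_e·A·√(4πDt)) · exp(−(x−vt)²/(4Dt)), with n_e·A the pore (flow) area.
Plume center vt = 0.881 × 197 = 173.557 m, so the well at 186 m is 12.443 m downgradient of the peak.
√(4πDt) = 25.17 m, giving peak height M/(n_e·A·√(4πDt)) = 57.1/(0.29 × 16.8 × 25.17) = 0.4656 kg/m³.
(x−vt)²/(4Dt) = (12.443)²/(4 × 0.256 × 197) = 0.7675; exp(−0.7675) = 0.4642.
C = 0.4656 × 0.4642 = 0.216 kg/m³.

0.216 kg/m³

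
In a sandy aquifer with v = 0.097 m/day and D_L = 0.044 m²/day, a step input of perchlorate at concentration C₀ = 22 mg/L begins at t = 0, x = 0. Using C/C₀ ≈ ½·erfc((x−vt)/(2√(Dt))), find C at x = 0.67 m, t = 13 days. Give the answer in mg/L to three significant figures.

For a continuous step input, C/C₀ ≈ ½·erfc((x−vt)/(2√(Dt))).
vt = 0.097 × 13 = 1.261 m and 2√(Dt) = 2√(0.044 × 13) = 1.513 m.
Argument (x−vt)/(2√(Dt)) = (0.67 − 1.261)/1.513 = -0.3906; ½·erfc(-0.3906) = 0.7097.
C = 22 × 0.7097 = 15.6 mg/L.

15.6 mg/L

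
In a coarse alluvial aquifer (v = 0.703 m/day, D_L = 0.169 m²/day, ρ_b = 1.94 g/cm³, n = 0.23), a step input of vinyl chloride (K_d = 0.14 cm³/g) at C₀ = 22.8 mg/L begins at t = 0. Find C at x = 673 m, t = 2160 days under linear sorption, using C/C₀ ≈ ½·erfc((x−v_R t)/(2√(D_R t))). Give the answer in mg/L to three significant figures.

20.5 mg/L

Retardation factor R = 1 + ρ_b·K_d/n = 1 + 1.94 × 0.14/0.23 = 2.181.
Sorption retards both mechanisms: v_R = v/R = 0.3223 m/day, D_R = D/R = 0.07749 m²/day.
v_R·t = 0.3223 × 2160 = 696.168 m; 2√(D_R t) = 25.87 m; argument = (673 − 696.168)/25.87 = -0.8956.
C = C₀ × ½·erfc(-0.8956) = 22.8 × 0.8973 = 20.5 mg/L.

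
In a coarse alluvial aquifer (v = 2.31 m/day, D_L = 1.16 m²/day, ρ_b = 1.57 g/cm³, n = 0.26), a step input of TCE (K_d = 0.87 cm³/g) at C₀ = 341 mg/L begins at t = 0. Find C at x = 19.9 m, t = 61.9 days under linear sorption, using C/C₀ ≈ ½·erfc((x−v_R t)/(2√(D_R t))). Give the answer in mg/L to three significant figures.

Retardation factor R = 1 + ρ_b·K_d/n = 1 + 1.57 × 0.87/0.26 = 6.253.
Sorption retards both mechanisms: v_R = v/R = 0.3694 m/day, D_R = D/R = 0.1855 m²/day.
v_R·t = 0.3694 × 61.9 = 22.86586 m; 2√(D_R t) = 6.777 m; argument = (19.9 − 22.86586)/6.777 = -0.4376.
C = C₀ × ½·erfc(-0.4376) = 341 × 0.7320 = 250 mg/L.

250 mg/L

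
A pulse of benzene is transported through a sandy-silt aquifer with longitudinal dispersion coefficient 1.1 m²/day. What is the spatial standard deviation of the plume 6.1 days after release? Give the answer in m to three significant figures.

3.66 m

Dispersive spreading gives a Gaussian with σ² = 2Dt; advection only shifts the center.
σ = √(2 × 1.1 × 6.1) = 3.66 m.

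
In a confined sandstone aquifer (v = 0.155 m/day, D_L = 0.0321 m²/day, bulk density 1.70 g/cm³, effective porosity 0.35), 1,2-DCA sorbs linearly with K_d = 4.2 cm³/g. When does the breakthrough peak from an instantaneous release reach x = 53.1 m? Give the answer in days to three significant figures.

Retardation factor R = 1 + ρ_b·K_d/n = 1 + 1.70 × 4.2/0.35 = 21.40.
Sorption retards both mechanisms: v_R = v/R = 0.007243 m/day, D_R = D/R = 0.001500 m²/day.
Peak time from v_R²t² + 2D_R t − x² = 0: t = (√(D_R² + v_R²x²) − D_R)/v_R².
√(D_R² + v_R²x²) = √(0.001500² + 0.007243² × 53.1²) = 0.3846; v_R² = 5.246e-05.
t = (0.3846 − 0.001500)/5.246e-05 = 7300 days.

7300 days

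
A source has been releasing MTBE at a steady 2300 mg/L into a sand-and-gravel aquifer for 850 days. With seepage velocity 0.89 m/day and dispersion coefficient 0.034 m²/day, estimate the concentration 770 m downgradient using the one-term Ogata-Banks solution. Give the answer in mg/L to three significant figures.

For a continuous step input, C/C₀ ≈ ½·erfc((x−vt)/(2√(Dt))).
vt = 0.89 × 850 = 756.5 m and 2√(Dt) = 2√(0.034 × 850) = 10.75 m.
Argument (x−vt)/(2√(Dt)) = (770 − 756.5)/10.75 = 1.256; ½·erfc(1.256) = 0.03785.
C = 2300 × 0.03785 = 87.1 mg/L.

87.1 mg/L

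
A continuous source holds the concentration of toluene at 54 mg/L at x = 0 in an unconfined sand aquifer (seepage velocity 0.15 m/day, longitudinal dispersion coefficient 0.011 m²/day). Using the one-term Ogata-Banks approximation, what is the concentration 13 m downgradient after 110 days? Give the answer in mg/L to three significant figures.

53.3 mg/L

For a continuous step input, C/C₀ ≈ ½·erfc((x−vt)/(2√(Dt))).
vt = 0.15 × 110 = 16.5 m and 2√(Dt) = 2√(0.011 × 110) = 2.200 m.
Argument (x−vt)/(2√(Dt)) = (13 − 16.5)/2.200 = -1.591; ½·erfc(-1.591) = 0.9878.
C = 54 × 0.9878 = 53.3 mg/L.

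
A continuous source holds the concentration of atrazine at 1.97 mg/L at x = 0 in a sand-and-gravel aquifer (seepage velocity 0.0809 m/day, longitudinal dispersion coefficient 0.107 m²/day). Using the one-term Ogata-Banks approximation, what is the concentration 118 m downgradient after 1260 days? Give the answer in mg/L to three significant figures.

For a continuous step input, C/C₀ ≈ ½·erfc((x−vt)/(2√(Dt))).
vt = 0.0809 × 1260 = 101.934 m and 2√(Dt) = 2√(0.107 × 1260) = 23.22 m.
Argument (x−vt)/(2√(Dt)) = (118 − 101.934)/23.22 = 0.6919; ½·erfc(0.6919) = 0.1639.
C = 1.97 × 0.1639 = 0.323 mg/L.

0.323 mg/L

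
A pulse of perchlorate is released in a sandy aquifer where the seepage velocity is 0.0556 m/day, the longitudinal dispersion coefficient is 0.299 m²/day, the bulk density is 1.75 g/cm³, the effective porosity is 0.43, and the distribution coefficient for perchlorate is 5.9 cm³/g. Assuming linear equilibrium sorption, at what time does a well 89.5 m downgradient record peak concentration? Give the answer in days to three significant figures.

37900 days

Retardation factor R = 1 + ρ_b·K_d/n = 1 + 1.75 × 5.9/0.43 = 25.01.
Sorption retards both mechanisms: v_R = v/R = 0.002223 m/day, D_R = D/R = 0.01196 m²/day.
Peak time from v_R²t² + 2D_R t − x² = 0: t = (√(D_R² + v_R²x²) − D_R)/v_R².
√(D_R² + v_R²x²) = √(0.01196² + 0.002223² × 89.5²) = 0.1993; v_R² = 4.942e-06.
t = (0.1993 − 0.01196)/4.942e-06 = 37900 days.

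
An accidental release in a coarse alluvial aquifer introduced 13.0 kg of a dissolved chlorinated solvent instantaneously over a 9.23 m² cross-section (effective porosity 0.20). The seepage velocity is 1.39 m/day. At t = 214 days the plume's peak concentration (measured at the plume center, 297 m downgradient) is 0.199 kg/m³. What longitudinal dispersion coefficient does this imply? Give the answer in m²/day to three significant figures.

At the plume center C_max = M/(n_e·A·√(4πDt)), so D = M²/(4πt·(n_e·A·C_max)²).
n_e·A·C_max = 0.20 × 9.23 × 0.199 = 0.3674 kg/m.
D = 13.0²/(4π × 214 × 0.3674²) = 0.466 m²/day.

0.466 m²/day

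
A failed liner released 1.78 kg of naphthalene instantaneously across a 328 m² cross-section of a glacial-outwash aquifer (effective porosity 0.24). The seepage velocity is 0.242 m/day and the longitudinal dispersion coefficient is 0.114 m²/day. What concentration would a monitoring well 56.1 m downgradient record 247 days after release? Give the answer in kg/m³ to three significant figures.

0.00107 kg/m³

For an instantaneous plane source, C(x,t) = M/(n_e·A·√(4πDt)) · exp(−(x−vt)²/(4Dt)), with n_e·A the pore (flow) area.
Plume center vt = 0.242 × 247 = 59.774 m, so the well at 56.1 m is 3.674 m upgradient of the peak.
√(4πDt) = 18.81 m, giving peak height M/(n_e·A·√(4πDt)) = 1.78/(0.24 × 328 × 18.81) = 0.001202 kg/m³.
(x−vt)²/(4Dt) = (-3.674)²/(4 × 0.114 × 247) = 0.1198; exp(−0.1198) = 0.8871.
C = 0.001202 × 0.8871 = 0.00107 kg/m³.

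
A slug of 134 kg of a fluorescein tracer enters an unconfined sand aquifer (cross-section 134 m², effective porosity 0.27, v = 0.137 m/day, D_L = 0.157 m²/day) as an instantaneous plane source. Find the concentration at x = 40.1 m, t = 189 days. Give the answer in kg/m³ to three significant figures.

0.0350 kg/m³

For an instantaneous plane source, C(x,t) = M/(n_e·A·√(4πDt)) · exp(−(x−vt)²/(4Dt)), with n_e·A the pore (flow) area.
Plume center vt = 0.137 × 189 = 25.893 m, so the well at 40.1 m is 14.207 m downgradient of the peak.
√(4πDt) = 19.31 m, giving peak height M/(n_e·A·√(4πDt)) = 134/(0.27 × 134 × 19.31) = 0.1918 kg/m³.
(x−vt)²/(4Dt) = (14.207)²/(4 × 0.157 × 189) = 1.701; exp(−1.701) = 0.1825.
C = 0.1918 × 0.1825 = 0.0350 kg/m³.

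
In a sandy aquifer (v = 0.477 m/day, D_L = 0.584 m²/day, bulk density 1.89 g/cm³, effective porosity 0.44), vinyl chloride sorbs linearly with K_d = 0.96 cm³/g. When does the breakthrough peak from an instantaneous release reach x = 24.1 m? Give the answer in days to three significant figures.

Retardation factor R = 1 + ρ_b·K_d/n = 1 + 1.89 × 0.96/0.44 = 5.124.
Sorption retards both mechanisms: v_R = v/R = 0.09309 m/day, D_R = D/R = 0.1140 m²/day.
Peak time from v_R²t² + 2D_R t − x² = 0: t = (√(D_R² + v_R²x²) − D_R)/v_R².
√(D_R² + v_R²x²) = √(0.1140² + 0.09309² × 24.1²) = 2.246; v_R² = 0.008666.
t = (2.246 − 0.1140)/0.008666 = 246 days.

246 days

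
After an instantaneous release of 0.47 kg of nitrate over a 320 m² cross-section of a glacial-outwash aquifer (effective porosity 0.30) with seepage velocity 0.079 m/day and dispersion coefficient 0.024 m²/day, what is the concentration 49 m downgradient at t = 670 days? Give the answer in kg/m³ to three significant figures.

0.000271 kg/m³

For an instantaneous plane source, C(x,t) = M/(n_e·A·√(4πDt)) · exp(−(x−vt)²/(4Dt)), with n_e·A the pore (flow) area.
Plume center vt = 0.079 × 670 = 52.93 m, so the well at 49 m is 3.93 m upgradient of the peak.
√(4πDt) = 14.22 m, giving peak height M/(n_e·A·√(4πDt)) = 0.47/(0.30 × 320 × 14.22) = 0.0003443 kg/m³.
(x−vt)²/(4Dt) = (-3.93)²/(4 × 0.024 × 670) = 0.2401; exp(−0.2401) = 0.7865.
C = 0.0003443 × 0.7865 = 0.000271 kg/m³.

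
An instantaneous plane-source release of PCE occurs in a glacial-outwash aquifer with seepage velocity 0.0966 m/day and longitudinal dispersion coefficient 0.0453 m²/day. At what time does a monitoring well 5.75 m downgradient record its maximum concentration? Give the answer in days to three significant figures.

54.9 days

For the 1D instantaneous-source solution, setting ∂C/∂t = 0 at fixed x gives v²t² + 2Dt − x² = 0, so t = (√(D² + v²x²) − D)/v².
√(D² + v²x²) = √(0.0453² + 0.0966² × 5.75²) = 0.5573; v² = 0.00933156.
t = (0.5573 − 0.0453)/0.00933156 = 54.9 days (vs. the pure-advection estimate x/v = 59.5 d).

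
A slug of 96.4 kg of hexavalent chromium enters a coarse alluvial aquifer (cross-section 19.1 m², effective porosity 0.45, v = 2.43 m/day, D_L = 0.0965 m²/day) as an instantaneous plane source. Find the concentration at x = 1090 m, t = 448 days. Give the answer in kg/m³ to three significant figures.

0.476 kg/m³

For an instantaneous plane source, C(x,t) = M/(n_e·A·√(4πDt)) · exp(−(x−vt)²/(4Dt)), with n_e·A the pore (flow) area.
Plume center vt = 2.43 × 448 = 1088.64 m, so the well at 1090 m is 1.36 m downgradient of the peak.
√(4πDt) = 23.31 m, giving peak height M/(n_e·A·√(4πDt)) = 96.4/(0.45 × 19.1 × 23.31) = 0.4812 kg/m³.
(x−vt)²/(4Dt) = (1.36)²/(4 × 0.0965 × 448) = 0.01070; exp(−0.01070) = 0.9894.
C = 0.4812 × 0.9894 = 0.476 kg/m³.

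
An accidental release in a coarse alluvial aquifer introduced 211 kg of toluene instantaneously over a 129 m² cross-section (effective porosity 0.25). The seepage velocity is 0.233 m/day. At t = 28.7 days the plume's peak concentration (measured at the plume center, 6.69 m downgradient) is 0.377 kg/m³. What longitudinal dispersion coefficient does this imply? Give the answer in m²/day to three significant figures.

0.835 m²/day

At the plume center C_max = M/(n_e·A·√(4πDt)), so D = M²/(4πt·(n_e·A·C_max)²).
n_e·A·C_max = 0.25 × 129 × 0.377 = 12.16 kg/m.
D = 211²/(4π × 28.7 × 12.16²) = 0.835 m²/day.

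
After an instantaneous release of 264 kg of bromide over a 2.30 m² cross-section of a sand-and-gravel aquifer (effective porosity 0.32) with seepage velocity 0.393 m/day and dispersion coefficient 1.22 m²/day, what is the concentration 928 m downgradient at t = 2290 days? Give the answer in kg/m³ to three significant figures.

1.78 kg/m³

For an instantaneous plane source, C(x,t) = M/(n_e·A·√(4πDt)) · exp(−(x−vt)²/(4Dt)), with n_e·A the pore (flow) area.
Plume center vt = 0.393 × 2290 = 899.97 m, so the well at 928 m is 28.03 m downgradient of the peak.
√(4πDt) = 187.4 m, giving peak height M/(n_e·A·√(4πDt)) = 264/(0.32 × 2.30 × 187.4) = 1.914 kg/m³.
(x−vt)²/(4Dt) = (28.03)²/(4 × 1.22 × 2290) = 0.07031; exp(−0.07031) = 0.9321.
C = 1.914 × 0.9321 = 1.78 kg/m³.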